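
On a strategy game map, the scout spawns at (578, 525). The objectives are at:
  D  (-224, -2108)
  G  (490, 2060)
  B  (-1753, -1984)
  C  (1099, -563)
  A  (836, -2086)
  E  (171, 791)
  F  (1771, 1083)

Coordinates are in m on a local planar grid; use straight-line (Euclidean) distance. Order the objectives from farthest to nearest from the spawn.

B, D, A, G, F, C, E

Distance from the spawn at (578, 525) to each:
B (-1753, -1984): 3424.7 m
D (-224, -2108): 2752.4 m
A (836, -2086): 2623.7 m
G (490, 2060): 1537.5 m
F (1771, 1083): 1317.0 m
C (1099, -563): 1206.3 m
E (171, 791): 486.2 m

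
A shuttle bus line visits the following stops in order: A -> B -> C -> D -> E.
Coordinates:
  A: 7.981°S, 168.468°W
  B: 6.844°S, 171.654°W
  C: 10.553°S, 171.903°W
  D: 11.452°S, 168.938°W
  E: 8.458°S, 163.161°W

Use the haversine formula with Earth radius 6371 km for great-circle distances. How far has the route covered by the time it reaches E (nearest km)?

Leg distances:
A→B: 373.4 km  (cumulative 373.4 km)
B→C: 413.3 km  (cumulative 786.7 km)
C→D: 338.7 km  (cumulative 1125.4 km)
D→E: 714.9 km  (cumulative 1840.3 km)
Cumulative distance at E ≈ 1840 km.

1840 km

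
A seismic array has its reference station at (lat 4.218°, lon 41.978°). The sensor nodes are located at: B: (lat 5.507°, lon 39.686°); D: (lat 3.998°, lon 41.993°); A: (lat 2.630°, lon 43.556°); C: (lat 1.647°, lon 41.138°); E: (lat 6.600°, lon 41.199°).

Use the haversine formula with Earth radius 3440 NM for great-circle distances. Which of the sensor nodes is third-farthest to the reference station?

E

Distances from the reference station ((lat 4.218°, lon 41.978°)):
C: 162.4 NM
B: 157.4 NM
E: 150.4 NM
A: 134.3 NM
D: 13.2 NM
The third-farthest is E at 150.4 NM.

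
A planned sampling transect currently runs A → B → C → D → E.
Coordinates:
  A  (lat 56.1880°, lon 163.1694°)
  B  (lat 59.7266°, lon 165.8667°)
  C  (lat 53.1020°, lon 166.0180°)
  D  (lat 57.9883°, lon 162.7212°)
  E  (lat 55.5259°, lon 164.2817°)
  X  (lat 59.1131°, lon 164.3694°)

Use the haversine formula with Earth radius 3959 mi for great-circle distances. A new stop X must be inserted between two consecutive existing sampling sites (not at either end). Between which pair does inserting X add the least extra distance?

between A and B

Added distance for inserting X between each consecutive pair:
A–B: 10.8 mi
B–C: 29.9 mi
C–D: 156.7 mi
D–E: 165.6 mi
Smallest added distance is 10.8 mi, inserting between A and B.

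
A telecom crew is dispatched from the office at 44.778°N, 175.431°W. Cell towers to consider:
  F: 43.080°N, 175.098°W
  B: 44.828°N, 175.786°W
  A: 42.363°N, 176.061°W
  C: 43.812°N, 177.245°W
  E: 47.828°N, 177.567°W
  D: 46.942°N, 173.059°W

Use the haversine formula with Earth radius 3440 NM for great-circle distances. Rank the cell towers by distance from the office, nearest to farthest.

B, C, F, A, D, E

Distances from the office:
B 44.828°N, 175.786°W: 15.4 NM
C 43.812°N, 177.245°W: 97.2 NM
F 43.080°N, 175.098°W: 103.0 NM
A 42.363°N, 176.061°W: 147.6 NM
D 46.942°N, 173.059°W: 163.4 NM
E 47.828°N, 177.567°W: 203.4 NM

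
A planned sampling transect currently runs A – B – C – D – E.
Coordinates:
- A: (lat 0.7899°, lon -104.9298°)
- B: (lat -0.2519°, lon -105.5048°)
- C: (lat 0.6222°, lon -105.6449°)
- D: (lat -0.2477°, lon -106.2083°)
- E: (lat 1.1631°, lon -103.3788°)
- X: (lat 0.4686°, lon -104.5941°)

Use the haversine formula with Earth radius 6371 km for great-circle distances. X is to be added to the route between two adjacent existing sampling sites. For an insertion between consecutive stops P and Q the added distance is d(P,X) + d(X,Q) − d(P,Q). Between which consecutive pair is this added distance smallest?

Added distance for inserting X between each consecutive pair:
A–B: 48.5 km
B–C: 148.8 km
C–D: 199.2 km
D–E: 0.4 km
Smallest added distance is 0.4 km, inserting between D and E.

between D and E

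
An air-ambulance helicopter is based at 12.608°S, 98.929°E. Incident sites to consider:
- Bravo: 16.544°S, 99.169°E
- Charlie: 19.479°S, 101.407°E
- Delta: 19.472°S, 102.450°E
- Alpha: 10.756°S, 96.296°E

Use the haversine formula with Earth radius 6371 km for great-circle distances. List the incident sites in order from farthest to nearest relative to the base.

Delta, Charlie, Bravo, Alpha

Computing each great-circle distance from 12.608°S, 98.929°E:
Delta 19.472°S, 102.450°E: 850.8 km
Charlie 19.479°S, 101.407°E: 808.5 km
Bravo 16.544°S, 99.169°E: 438.4 km
Alpha 10.756°S, 96.296°E: 353.0 km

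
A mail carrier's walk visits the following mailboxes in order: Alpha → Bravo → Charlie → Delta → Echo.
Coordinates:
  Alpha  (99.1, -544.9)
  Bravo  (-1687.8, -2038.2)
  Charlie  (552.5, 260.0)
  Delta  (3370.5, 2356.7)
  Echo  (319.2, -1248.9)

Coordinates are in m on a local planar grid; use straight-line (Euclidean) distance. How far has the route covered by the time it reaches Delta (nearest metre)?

9051 m

Leg distances:
Alpha→Bravo: 2328.7 m  (cumulative 2328.7 m)
Bravo→Charlie: 3209.5 m  (cumulative 5538.2 m)
Charlie→Delta: 3512.4 m  (cumulative 9050.6 m)
Cumulative distance at Delta ≈ 9051 m.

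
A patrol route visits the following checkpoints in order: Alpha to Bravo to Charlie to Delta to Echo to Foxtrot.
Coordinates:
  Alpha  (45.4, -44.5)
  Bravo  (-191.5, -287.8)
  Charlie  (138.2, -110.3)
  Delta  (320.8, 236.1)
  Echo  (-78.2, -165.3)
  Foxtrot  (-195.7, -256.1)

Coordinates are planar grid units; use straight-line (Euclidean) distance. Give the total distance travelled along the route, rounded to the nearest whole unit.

1820

Leg distances:
Alpha→Bravo: 339.6  (cumulative 339.6)
Bravo→Charlie: 374.4  (cumulative 714.0)
Charlie→Delta: 391.6  (cumulative 1105.6)
Delta→Echo: 566.0  (cumulative 1671.6)
Echo→Foxtrot: 148.5  (cumulative 1820.1)
Total route length ≈ 1820.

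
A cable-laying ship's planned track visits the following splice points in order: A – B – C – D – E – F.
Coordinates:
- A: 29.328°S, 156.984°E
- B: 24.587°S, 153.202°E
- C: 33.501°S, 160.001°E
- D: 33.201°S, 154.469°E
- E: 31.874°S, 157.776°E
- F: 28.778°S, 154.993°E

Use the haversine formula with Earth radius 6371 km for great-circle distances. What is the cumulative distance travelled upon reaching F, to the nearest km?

Leg distances:
A→B: 646.7 km  (cumulative 646.7 km)
B→C: 1190.6 km  (cumulative 1837.3 km)
C→D: 514.8 km  (cumulative 2352.2 km)
D→E: 343.3 km  (cumulative 2695.5 km)
E→F: 435.7 km  (cumulative 3131.2 km)
Cumulative distance at F ≈ 3131 km.

3131 km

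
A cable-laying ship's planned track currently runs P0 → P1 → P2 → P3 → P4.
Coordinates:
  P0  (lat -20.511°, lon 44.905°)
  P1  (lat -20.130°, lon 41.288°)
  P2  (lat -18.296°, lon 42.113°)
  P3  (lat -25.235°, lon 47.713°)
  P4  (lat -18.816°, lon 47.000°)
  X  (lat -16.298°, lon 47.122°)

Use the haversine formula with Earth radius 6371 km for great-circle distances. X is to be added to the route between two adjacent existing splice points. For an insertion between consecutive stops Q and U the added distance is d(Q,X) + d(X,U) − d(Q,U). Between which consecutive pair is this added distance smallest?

between P3 and P4

Added distance for inserting X between each consecutive pair:
P0–P1: 893.1 km
P1–P2: 1103.8 km
P2–P3: 608.0 km
P3–P4: 558.4 km
Smallest added distance is 558.4 km, inserting between P3 and P4.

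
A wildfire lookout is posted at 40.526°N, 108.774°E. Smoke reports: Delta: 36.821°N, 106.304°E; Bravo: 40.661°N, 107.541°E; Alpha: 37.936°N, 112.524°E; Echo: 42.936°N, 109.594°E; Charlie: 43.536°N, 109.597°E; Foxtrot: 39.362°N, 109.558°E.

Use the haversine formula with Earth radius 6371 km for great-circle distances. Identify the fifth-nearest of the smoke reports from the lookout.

Alpha

Distances from the lookout (40.526°N, 108.774°E):
Bravo: 105.2 km
Foxtrot: 145.7 km
Echo: 276.5 km
Charlie: 341.5 km
Alpha: 432.7 km
Delta: 464.4 km
The fifth-nearest is Alpha at 432.7 km.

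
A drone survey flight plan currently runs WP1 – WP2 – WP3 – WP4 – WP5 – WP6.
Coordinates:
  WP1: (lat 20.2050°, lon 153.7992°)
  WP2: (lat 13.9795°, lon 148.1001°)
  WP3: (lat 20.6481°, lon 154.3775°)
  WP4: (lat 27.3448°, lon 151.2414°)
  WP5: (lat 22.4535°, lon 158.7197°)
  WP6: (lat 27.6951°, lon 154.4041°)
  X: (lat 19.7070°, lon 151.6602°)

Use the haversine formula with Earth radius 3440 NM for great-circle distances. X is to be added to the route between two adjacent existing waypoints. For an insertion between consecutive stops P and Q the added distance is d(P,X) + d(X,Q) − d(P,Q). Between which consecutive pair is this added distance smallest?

Added distance for inserting X between each consecutive pair:
WP1–WP2: 27.9 NM
WP2–WP3: 25.2 NM
WP3–WP4: 185.1 NM
WP4–WP5: 385.7 NM
WP5–WP6: 538.6 NM
Smallest added distance is 25.2 NM, inserting between WP2 and WP3.

between WP2 and WP3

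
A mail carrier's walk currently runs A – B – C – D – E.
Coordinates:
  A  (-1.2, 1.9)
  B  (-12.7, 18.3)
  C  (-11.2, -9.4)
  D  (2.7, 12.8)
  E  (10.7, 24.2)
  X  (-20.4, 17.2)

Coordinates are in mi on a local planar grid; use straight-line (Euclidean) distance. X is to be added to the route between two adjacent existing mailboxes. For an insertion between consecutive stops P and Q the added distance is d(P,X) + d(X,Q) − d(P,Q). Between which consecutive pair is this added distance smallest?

between B and C

Added distance for inserting X between each consecutive pair:
A–B: 12.3 mi
B–C: 8.2 mi
C–D: 25.5 mi
D–E: 41.5 mi
Smallest added distance is 8.2 mi, inserting between B and C.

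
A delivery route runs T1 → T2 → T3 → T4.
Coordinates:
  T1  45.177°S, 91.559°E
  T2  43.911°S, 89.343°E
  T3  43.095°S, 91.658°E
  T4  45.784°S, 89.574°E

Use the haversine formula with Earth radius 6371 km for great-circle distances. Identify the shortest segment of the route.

T2–T3

Leg distances:
T1→T2: 225.1 km
T2→T3: 207.6 km
T3→T4: 341.7 km
The shortest leg is T2–T3 at 207.6 km.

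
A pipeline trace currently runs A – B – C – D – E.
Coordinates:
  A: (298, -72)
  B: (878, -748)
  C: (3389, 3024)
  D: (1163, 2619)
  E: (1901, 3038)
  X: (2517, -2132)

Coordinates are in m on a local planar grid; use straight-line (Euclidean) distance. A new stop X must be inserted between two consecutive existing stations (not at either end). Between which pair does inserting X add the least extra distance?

between B and C

Added distance for inserting X between each consecutive pair:
A–B: 4282.3 m
B–C: 2843.0 m
C–D: 7906.8 m
D–E: 9298.1 m
Smallest added distance is 2843.0 m, inserting between B and C.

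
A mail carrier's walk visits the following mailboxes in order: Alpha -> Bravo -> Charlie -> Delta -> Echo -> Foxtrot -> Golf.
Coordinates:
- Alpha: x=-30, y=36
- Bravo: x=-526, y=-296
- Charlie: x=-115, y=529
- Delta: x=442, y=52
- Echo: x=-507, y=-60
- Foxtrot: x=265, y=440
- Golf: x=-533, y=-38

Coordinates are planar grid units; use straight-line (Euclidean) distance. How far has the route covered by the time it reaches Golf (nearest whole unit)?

5057

Leg distances:
Alpha→Bravo: 596.9  (cumulative 596.9)
Bravo→Charlie: 921.7  (cumulative 1518.6)
Charlie→Delta: 733.3  (cumulative 2251.9)
Delta→Echo: 955.6  (cumulative 3207.5)
Echo→Foxtrot: 919.8  (cumulative 4127.3)
Foxtrot→Golf: 930.2  (cumulative 5057.5)
Cumulative distance at Golf ≈ 5057.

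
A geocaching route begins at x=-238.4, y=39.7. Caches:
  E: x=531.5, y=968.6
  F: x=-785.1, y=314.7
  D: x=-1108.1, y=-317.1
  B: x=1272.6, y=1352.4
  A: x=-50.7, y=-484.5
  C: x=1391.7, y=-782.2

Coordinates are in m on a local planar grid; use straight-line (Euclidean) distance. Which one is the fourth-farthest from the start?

Distances from the start (x=-238.4, y=39.7):
B: 2001.6 m
C: 1825.6 m
E: 1206.5 m
D: 940.0 m
F: 612.0 m
A: 556.8 m
The fourth-farthest is D at 940.0 m.

D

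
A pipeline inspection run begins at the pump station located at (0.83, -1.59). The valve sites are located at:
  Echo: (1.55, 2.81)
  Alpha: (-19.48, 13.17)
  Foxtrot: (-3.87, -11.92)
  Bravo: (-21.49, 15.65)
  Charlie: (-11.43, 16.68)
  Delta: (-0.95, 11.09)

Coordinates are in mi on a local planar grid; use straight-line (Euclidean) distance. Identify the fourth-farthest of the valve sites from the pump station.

Delta

Distances from the pump station ((0.83, -1.59)):
Bravo: 28.2 mi
Alpha: 25.1 mi
Charlie: 22.0 mi
Delta: 12.8 mi
Foxtrot: 11.3 mi
Echo: 4.5 mi
The fourth-farthest is Delta at 12.8 mi.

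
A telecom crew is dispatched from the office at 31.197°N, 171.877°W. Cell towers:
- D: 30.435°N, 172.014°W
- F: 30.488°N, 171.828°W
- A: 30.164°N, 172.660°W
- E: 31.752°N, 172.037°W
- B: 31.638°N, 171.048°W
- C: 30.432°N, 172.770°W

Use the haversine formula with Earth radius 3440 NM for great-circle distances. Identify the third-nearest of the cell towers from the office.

D

Distances from the office (31.197°N, 171.877°W):
E: 34.3 NM
F: 42.6 NM
D: 46.3 NM
B: 50.1 NM
C: 65.0 NM
A: 74.0 NM
The third-nearest is D at 46.3 NM.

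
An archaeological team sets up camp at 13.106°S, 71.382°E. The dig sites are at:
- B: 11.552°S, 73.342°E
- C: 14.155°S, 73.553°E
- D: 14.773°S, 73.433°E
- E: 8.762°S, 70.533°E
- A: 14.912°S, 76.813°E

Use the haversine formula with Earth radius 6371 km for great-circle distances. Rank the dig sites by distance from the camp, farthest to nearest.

A, E, D, B, C

Distances from the camp:
A 14.912°S, 76.813°E: 619.4 km
E 8.762°S, 70.533°E: 491.8 km
D 14.773°S, 73.433°E: 288.7 km
B 11.552°S, 73.342°E: 274.2 km
C 14.155°S, 73.553°E: 262.0 km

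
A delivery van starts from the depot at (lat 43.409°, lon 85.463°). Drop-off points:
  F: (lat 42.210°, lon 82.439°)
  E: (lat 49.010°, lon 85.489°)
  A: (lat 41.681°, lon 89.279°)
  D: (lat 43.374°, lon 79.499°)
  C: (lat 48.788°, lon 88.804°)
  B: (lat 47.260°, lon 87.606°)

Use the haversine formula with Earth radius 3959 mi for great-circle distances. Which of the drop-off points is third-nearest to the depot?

B

Distance to each, sorted:
F: 174.2 mi
A: 228.0 mi
B: 285.7 mi
D: 299.4 mi
E: 387.0 mi
C: 404.6 mi
The third-nearest is B at 285.7 mi.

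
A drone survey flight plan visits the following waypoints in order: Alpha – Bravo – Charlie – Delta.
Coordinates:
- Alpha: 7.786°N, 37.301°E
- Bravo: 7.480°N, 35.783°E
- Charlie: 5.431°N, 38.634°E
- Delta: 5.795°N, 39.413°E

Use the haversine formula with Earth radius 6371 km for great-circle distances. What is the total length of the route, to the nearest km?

655 km

Leg distances:
Alpha→Bravo: 170.7 km  (cumulative 170.7 km)
Bravo→Charlie: 388.8 km  (cumulative 559.5 km)
Charlie→Delta: 95.2 km  (cumulative 654.7 km)
Total route length ≈ 655 km.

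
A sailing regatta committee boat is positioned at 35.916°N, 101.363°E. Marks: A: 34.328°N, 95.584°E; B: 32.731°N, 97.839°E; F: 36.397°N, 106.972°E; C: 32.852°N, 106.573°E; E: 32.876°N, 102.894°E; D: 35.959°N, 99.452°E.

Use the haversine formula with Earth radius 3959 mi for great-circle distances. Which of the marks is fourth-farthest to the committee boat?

B

Distance to each, sorted:
C: 364.7 mi
A: 344.5 mi
F: 314.6 mi
B: 298.1 mi
E: 227.5 mi
D: 107.0 mi
The fourth-farthest is B at 298.1 mi.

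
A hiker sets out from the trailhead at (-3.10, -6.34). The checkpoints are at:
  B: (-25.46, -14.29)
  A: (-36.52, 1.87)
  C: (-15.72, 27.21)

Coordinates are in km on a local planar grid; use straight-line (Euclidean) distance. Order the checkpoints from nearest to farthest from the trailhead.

Distance from the trailhead at (-3.10, -6.34) to each:
B (-25.46, -14.29): 23.7 km
A (-36.52, 1.87): 34.4 km
C (-15.72, 27.21): 35.8 km

B, A, C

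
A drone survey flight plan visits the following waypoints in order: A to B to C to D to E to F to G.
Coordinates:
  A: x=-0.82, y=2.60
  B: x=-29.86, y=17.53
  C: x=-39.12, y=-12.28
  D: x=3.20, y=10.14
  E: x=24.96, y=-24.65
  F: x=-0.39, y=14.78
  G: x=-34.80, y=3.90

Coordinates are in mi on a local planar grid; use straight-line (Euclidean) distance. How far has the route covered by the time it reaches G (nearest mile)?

Leg distances:
A→B: 32.7 mi  (cumulative 32.7 mi)
B→C: 31.2 mi  (cumulative 63.9 mi)
C→D: 47.9 mi  (cumulative 111.8 mi)
D→E: 41.0 mi  (cumulative 152.8 mi)
E→F: 46.9 mi  (cumulative 199.7 mi)
F→G: 36.1 mi  (cumulative 235.8 mi)
Cumulative distance at G ≈ 236 mi.

236 mi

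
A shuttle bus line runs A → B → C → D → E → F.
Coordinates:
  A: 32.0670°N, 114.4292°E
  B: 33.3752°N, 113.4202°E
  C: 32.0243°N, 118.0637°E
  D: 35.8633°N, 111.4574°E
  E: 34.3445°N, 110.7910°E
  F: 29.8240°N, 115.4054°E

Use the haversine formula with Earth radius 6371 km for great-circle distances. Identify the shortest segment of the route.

A–B

Leg distances:
A→B: 173.4 km
B→C: 459.7 km
C→D: 743.7 km
D→E: 179.4 km
E→F: 664.4 km
The shortest leg is A–B at 173.4 km.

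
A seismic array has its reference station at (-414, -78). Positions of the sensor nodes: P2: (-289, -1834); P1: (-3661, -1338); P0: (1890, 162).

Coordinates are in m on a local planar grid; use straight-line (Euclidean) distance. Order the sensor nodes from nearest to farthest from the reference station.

P2, P0, P1

Distance from the reference station at (-414, -78) to each:
P2 (-289, -1834): 1760.4 m
P0 (1890, 162): 2316.5 m
P1 (-3661, -1338): 3482.9 m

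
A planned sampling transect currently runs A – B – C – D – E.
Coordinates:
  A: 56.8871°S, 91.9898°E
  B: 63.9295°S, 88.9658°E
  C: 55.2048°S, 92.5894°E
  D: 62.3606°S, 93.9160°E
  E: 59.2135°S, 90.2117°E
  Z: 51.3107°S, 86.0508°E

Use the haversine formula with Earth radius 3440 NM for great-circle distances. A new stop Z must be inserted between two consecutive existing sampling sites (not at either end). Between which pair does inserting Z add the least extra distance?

between B and C

Added distance for inserting Z between each consecutive pair:
A–B: 725.5 NM
B–C: 559.2 NM
C–D: 610.3 NM
D–E: 988.0 NM
Smallest added distance is 559.2 NM, inserting between B and C.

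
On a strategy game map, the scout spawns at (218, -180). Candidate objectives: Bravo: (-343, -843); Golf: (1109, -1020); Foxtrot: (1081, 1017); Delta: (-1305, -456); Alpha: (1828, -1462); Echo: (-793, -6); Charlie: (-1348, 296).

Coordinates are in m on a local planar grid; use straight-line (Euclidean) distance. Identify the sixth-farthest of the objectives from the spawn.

Distances from the spawn ((218, -180)):
Alpha: 2058.1 m
Charlie: 1636.7 m
Delta: 1547.8 m
Foxtrot: 1475.7 m
Golf: 1224.5 m
Echo: 1025.9 m
Bravo: 868.5 m
The sixth-farthest is Echo at 1025.9 m.

Echo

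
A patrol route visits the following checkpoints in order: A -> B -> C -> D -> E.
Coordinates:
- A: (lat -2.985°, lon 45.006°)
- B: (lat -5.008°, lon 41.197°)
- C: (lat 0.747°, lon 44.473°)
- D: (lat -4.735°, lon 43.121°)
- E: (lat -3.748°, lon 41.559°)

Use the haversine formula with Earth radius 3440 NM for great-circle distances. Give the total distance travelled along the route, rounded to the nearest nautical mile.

1106 NM

Leg distances:
A→B: 258.4 NM  (cumulative 258.4 NM)
B→C: 397.5 NM  (cumulative 655.9 NM)
C→D: 339.0 NM  (cumulative 994.9 NM)
D→E: 110.7 NM  (cumulative 1105.6 NM)
Total route length ≈ 1106 NM.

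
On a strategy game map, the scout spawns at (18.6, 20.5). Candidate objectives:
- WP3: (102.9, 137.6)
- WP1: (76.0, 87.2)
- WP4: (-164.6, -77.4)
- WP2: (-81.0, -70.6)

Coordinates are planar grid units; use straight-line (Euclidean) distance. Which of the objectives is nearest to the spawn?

Distance to each, sorted:
WP1: 88.0
WP2: 135.0
WP3: 144.3
WP4: 207.7
The nearest is WP1 at 88.0.

WP1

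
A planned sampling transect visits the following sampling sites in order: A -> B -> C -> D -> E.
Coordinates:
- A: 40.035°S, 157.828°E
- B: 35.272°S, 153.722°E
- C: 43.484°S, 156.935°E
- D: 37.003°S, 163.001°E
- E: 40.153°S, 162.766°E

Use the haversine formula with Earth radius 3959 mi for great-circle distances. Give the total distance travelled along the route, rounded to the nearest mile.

1759 mi

Leg distances:
A→B: 398.3 mi  (cumulative 398.3 mi)
B→C: 592.7 mi  (cumulative 991.0 mi)
C→D: 550.0 mi  (cumulative 1541.0 mi)
D→E: 218.0 mi  (cumulative 1759.1 mi)
Total route length ≈ 1759 mi.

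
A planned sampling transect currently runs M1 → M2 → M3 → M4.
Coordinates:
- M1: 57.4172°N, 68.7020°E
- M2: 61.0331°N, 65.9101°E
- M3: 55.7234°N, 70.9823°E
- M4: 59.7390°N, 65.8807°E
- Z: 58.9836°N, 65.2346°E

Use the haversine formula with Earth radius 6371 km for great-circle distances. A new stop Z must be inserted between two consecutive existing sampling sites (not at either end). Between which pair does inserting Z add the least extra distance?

between M3 and M4

Added distance for inserting Z between each consecutive pair:
M1–M2: 66.3 km
M2–M3: 71.0 km
M3–M4: 52.4 km
Smallest added distance is 52.4 km, inserting between M3 and M4.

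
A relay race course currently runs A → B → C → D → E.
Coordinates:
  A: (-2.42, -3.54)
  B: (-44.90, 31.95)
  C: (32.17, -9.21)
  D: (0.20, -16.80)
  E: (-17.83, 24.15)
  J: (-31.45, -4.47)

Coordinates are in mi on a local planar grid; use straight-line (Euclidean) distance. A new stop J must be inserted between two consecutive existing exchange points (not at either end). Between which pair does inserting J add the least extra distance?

between A and B

Added distance for inserting J between each consecutive pair:
A–B: 12.5 mi
B–C: 15.2 mi
C–D: 64.9 mi
D–E: 20.9 mi
Smallest added distance is 12.5 mi, inserting between A and B.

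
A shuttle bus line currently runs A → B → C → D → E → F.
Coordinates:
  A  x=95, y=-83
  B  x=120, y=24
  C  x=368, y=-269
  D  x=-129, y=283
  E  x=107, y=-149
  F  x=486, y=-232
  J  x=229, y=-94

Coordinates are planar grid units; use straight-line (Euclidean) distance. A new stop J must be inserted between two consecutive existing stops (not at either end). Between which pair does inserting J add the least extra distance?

Added distance for inserting J between each consecutive pair:
A–B: 185.2
B–C: 0.3
C–D: 0.6
D–E: 161.5
E–F: 37.5
Smallest added distance is 0.3, inserting between B and C.

between B and C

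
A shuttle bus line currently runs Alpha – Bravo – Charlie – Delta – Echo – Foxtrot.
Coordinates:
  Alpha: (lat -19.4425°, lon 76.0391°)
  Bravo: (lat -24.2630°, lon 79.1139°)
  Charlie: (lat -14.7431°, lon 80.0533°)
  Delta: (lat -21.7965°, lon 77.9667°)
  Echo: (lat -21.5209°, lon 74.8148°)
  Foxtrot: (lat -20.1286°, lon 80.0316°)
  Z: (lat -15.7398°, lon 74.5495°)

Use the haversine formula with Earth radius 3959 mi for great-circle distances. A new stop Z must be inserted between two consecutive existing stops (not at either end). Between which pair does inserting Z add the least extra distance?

Added distance for inserting Z between each consecutive pair:
Alpha–Bravo: 546.1 mi
Bravo–Charlie: 371.8 mi
Charlie–Delta: 341.5 mi
Delta–Echo: 670.9 mi
Echo–Foxtrot: 520.4 mi
Smallest added distance is 341.5 mi, inserting between Charlie and Delta.

between Charlie and Delta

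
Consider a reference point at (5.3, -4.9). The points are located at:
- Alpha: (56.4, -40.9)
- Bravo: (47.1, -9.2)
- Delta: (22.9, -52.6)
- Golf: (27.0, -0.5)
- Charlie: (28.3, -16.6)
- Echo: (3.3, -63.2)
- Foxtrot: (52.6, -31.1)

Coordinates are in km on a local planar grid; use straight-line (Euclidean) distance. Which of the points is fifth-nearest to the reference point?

Distances from the reference point ((5.3, -4.9)):
Golf: 22.1 km
Charlie: 25.8 km
Bravo: 42.0 km
Delta: 50.8 km
Foxtrot: 54.1 km
Echo: 58.3 km
Alpha: 62.5 km
The fifth-nearest is Foxtrot at 54.1 km.

Foxtrot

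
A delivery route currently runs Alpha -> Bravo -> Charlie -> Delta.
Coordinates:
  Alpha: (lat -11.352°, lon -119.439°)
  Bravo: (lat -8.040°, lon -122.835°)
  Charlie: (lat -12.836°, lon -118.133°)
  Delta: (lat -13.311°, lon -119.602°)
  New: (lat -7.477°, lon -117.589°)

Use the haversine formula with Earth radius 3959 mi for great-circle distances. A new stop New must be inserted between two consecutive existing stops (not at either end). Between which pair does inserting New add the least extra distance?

Added distance for inserting New between each consecutive pair:
Alpha–Bravo: 331.9 mi
Bravo–Charlie: 273.1 mi
Charlie–Delta: 693.6 mi
Smallest added distance is 273.1 mi, inserting between Bravo and Charlie.

between Bravo and Charlie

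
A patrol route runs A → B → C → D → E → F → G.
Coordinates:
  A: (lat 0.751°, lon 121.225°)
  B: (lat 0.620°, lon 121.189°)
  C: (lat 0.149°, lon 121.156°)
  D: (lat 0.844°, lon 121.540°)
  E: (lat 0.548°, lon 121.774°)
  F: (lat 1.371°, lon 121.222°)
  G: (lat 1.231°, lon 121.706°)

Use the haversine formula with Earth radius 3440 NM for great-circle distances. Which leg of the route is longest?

E–F

Leg distances:
A→B: 8.2 NM
B→C: 28.3 NM
C→D: 47.7 NM
D→E: 22.7 NM
E→F: 59.5 NM
F→G: 30.2 NM
The longest leg is E–F at 59.5 NM.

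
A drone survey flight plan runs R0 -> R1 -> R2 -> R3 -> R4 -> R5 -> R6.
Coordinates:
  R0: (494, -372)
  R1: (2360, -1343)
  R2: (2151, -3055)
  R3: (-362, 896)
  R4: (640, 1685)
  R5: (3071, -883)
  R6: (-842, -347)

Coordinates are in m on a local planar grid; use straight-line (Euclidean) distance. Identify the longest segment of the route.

Leg distances:
R0→R1: 2103.5 m
R1→R2: 1724.7 m
R2→R3: 4682.5 m
R3→R4: 1275.4 m
R4→R5: 3536.2 m
R5→R6: 3949.5 m
The longest leg is R2–R3 at 4682.5 m.

R2–R3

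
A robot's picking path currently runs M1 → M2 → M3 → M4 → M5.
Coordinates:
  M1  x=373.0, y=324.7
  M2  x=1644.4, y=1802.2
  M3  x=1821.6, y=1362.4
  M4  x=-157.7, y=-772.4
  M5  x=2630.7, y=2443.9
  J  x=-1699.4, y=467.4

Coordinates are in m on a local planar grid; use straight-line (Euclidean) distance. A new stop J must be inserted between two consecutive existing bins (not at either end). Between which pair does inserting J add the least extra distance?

between M4 and M5

Added distance for inserting J between each consecutive pair:
M1–M2: 3728.5 m
M2–M3: 6759.2 m
M3–M4: 2700.2 m
M4–M5: 2481.5 m
Smallest added distance is 2481.5 m, inserting between M4 and M5.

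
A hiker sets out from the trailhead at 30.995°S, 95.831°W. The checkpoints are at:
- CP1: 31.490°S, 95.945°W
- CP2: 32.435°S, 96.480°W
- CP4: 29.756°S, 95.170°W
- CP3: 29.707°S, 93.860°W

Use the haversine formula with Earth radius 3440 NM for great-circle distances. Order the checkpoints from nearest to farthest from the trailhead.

Computing each great-circle distance from 30.995°S, 95.831°W:
CP1 31.490°S, 95.945°W: 30.3 NM
CP4 29.756°S, 95.170°W: 81.9 NM
CP2 32.435°S, 96.480°W: 92.6 NM
CP3 29.707°S, 93.860°W: 128.1 NM

CP1, CP4, CP2, CP3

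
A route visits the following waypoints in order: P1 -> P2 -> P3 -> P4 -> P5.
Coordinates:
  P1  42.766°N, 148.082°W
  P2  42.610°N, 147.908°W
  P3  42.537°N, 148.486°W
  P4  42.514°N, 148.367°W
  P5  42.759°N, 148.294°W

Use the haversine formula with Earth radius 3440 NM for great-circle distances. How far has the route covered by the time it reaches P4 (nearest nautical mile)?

Leg distances:
P1→P2: 12.1 NM  (cumulative 12.1 NM)
P2→P3: 25.9 NM  (cumulative 38.0 NM)
P3→P4: 5.4 NM  (cumulative 43.5 NM)
Cumulative distance at P4 ≈ 43 NM.

43 NM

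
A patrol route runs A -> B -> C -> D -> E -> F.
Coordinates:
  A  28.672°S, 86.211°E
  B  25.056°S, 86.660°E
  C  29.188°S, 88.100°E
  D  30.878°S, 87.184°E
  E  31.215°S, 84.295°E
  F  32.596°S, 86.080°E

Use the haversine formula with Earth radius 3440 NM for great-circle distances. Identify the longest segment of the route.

Leg distances:
A→B: 218.4 NM
B→C: 259.7 NM
C→D: 112.1 NM
D→E: 150.0 NM
E→F: 123.1 NM
The longest leg is B–C at 259.7 NM.

B–C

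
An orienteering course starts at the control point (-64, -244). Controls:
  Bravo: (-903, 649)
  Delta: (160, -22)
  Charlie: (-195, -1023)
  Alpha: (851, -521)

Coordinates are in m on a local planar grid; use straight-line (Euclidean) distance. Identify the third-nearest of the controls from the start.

Distances from the start ((-64, -244)):
Delta: 315.4 m
Charlie: 789.9 m
Alpha: 956.0 m
Bravo: 1225.3 m
The third-nearest is Alpha at 956.0 m.

Alpha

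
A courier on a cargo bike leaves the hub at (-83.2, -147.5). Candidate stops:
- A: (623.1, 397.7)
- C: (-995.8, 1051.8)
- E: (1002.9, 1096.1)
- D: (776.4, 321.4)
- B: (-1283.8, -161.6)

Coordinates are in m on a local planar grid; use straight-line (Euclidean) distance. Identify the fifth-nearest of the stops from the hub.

Distances from the hub ((-83.2, -147.5)):
A: 892.2 m
D: 979.2 m
B: 1200.7 m
C: 1507.0 m
E: 1651.1 m
The fifth-nearest is E at 1651.1 m.

E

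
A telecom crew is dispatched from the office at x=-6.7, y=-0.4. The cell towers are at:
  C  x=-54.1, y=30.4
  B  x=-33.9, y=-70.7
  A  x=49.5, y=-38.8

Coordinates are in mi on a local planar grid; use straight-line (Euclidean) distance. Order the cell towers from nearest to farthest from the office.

Distance from the office at x=-6.7, y=-0.4 to each:
C x=-54.1, y=30.4: 56.5 mi
A x=49.5, y=-38.8: 68.1 mi
B x=-33.9, y=-70.7: 75.4 mi

C, A, B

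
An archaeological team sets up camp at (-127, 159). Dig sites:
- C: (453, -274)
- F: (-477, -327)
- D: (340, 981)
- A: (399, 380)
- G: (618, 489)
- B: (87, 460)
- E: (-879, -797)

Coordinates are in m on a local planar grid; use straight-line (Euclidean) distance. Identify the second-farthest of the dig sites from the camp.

D

Distances from the camp ((-127, 159)):
E: 1216.3 m
D: 945.4 m
G: 814.8 m
C: 723.8 m
F: 598.9 m
A: 570.5 m
B: 369.3 m
The second-farthest is D at 945.4 m.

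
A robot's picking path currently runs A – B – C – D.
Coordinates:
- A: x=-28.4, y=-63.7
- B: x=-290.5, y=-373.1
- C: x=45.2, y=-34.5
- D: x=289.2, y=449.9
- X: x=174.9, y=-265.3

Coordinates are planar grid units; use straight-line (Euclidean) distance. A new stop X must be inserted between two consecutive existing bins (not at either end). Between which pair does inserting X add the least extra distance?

Added distance for inserting X between each consecutive pair:
A–B: 358.5
B–C: 265.7
C–D: 446.6
Smallest added distance is 265.7, inserting between B and C.

between B and C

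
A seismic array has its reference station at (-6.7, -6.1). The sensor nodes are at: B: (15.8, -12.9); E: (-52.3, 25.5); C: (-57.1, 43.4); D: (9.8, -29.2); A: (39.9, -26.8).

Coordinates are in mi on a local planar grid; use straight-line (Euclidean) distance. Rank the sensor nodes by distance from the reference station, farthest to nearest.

Computing each straight-line distance from (-6.7, -6.1):
C (-57.1, 43.4): 70.6 mi
E (-52.3, 25.5): 55.5 mi
A (39.9, -26.8): 51.0 mi
D (9.8, -29.2): 28.4 mi
B (15.8, -12.9): 23.5 mi

C, E, A, D, B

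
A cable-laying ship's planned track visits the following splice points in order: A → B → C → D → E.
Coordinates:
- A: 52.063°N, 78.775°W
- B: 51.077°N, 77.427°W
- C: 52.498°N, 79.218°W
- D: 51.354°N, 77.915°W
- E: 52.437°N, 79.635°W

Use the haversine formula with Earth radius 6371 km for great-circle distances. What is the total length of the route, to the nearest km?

Leg distances:
A→B: 143.9 km  (cumulative 143.9 km)
B→C: 200.3 km  (cumulative 344.2 km)
C→D: 155.4 km  (cumulative 499.7 km)
D→E: 168.6 km  (cumulative 668.3 km)
Total route length ≈ 668 km.

668 km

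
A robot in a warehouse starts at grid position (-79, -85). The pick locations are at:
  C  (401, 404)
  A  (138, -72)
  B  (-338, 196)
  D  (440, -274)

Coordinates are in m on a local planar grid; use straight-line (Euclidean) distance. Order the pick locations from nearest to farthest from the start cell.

A, B, D, C

Distance from the start cell at (-79, -85) to each:
A (138, -72): 217.4 m
B (-338, 196): 382.2 m
D (440, -274): 552.3 m
C (401, 404): 685.2 m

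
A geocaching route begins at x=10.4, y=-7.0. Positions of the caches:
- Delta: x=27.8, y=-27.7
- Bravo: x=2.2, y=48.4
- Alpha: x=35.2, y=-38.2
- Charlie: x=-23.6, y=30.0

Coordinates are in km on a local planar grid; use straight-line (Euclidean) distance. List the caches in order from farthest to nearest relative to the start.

Computing each straight-line distance from x=10.4, y=-7.0:
Bravo x=2.2, y=48.4: 56.0 km
Charlie x=-23.6, y=30.0: 50.2 km
Alpha x=35.2, y=-38.2: 39.9 km
Delta x=27.8, y=-27.7: 27.0 km

Bravo, Charlie, Alpha, Delta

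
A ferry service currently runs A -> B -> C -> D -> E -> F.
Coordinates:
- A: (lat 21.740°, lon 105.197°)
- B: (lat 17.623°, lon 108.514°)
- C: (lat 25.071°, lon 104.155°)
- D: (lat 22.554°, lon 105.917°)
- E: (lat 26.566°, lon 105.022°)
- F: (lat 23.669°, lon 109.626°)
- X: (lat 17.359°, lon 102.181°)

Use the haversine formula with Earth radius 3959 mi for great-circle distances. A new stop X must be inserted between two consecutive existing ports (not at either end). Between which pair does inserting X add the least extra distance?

Added distance for inserting X between each consecutive pair:
A–B: 421.5 mi
B–C: 379.6 mi
C–D: 774.5 mi
D–E: 812.0 mi
E–F: 960.4 mi
Smallest added distance is 379.6 mi, inserting between B and C.

between B and C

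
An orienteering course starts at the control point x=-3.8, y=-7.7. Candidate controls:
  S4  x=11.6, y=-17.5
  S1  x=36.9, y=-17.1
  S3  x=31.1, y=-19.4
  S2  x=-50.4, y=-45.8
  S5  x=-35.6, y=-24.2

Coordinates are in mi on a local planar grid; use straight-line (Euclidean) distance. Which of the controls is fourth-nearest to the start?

Distances from the start (x=-3.8, y=-7.7):
S4: 18.3 mi
S5: 35.8 mi
S3: 36.8 mi
S1: 41.8 mi
S2: 60.2 mi
The fourth-nearest is S1 at 41.8 mi.

S1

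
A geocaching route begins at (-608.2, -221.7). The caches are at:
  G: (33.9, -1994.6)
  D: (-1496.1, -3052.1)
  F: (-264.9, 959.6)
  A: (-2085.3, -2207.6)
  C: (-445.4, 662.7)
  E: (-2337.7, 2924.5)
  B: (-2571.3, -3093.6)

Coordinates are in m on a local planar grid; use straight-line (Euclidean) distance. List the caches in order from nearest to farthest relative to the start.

Computing each straight-line distance from (-608.2, -221.7):
C (-445.4, 662.7): 899.3 m
F (-264.9, 959.6): 1230.2 m
G (33.9, -1994.6): 1885.6 m
A (-2085.3, -2207.6): 2475.0 m
D (-1496.1, -3052.1): 2966.4 m
B (-2571.3, -3093.6): 3478.7 m
E (-2337.7, 2924.5): 3590.2 m

C, F, G, A, D, B, E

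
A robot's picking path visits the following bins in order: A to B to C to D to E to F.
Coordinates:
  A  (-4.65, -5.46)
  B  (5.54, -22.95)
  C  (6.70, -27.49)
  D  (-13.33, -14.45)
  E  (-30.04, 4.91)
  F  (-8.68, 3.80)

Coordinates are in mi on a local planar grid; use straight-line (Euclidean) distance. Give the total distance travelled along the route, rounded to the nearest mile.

96 mi

Leg distances:
A→B: 20.2 mi  (cumulative 20.2 mi)
B→C: 4.7 mi  (cumulative 24.9 mi)
C→D: 23.9 mi  (cumulative 48.8 mi)
D→E: 25.6 mi  (cumulative 74.4 mi)
E→F: 21.4 mi  (cumulative 95.8 mi)
Total route length ≈ 96 mi.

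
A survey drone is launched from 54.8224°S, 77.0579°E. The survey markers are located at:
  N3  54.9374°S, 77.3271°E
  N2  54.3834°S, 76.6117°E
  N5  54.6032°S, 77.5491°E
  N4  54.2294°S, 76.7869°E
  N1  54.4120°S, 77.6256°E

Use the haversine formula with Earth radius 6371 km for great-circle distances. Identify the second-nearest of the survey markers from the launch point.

Distances from the launch point (54.8224°S, 77.0579°E):
N3: 21.4 km
N5: 39.9 km
N2: 56.6 km
N1: 58.5 km
N4: 68.2 km
The second-nearest is N5 at 39.9 km.

N5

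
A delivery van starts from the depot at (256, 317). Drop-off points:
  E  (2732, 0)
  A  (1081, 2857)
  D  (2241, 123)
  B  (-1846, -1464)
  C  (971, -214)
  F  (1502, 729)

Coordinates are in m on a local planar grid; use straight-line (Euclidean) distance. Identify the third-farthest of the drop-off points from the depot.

Distances from the depot ((256, 317)):
B: 2755.1 m
A: 2670.6 m
E: 2496.2 m
D: 1994.5 m
F: 1312.3 m
C: 890.6 m
The third-farthest is E at 2496.2 m.

E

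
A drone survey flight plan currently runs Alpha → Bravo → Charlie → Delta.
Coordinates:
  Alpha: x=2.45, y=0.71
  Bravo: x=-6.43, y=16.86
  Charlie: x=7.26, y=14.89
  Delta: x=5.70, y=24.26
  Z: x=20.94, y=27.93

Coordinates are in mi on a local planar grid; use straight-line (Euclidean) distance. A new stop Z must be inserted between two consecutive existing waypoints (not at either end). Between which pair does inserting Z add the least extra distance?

between Charlie and Delta

Added distance for inserting Z between each consecutive pair:
Alpha–Bravo: 44.0 mi
Bravo–Charlie: 34.6 mi
Charlie–Delta: 25.1 mi
Smallest added distance is 25.1 mi, inserting between Charlie and Delta.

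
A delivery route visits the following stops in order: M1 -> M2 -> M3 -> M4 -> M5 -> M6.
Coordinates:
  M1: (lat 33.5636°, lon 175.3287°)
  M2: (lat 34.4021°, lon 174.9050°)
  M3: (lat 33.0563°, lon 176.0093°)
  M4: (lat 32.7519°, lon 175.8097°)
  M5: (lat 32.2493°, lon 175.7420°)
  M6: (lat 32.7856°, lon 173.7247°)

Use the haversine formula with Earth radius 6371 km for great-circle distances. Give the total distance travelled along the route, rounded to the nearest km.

575 km

Leg distances:
M1→M2: 101.1 km  (cumulative 101.1 km)
M2→M3: 181.2 km  (cumulative 282.3 km)
M3→M4: 38.6 km  (cumulative 320.9 km)
M4→M5: 56.2 km  (cumulative 377.1 km)
M5→M6: 198.3 km  (cumulative 575.5 km)
Total route length ≈ 575 km.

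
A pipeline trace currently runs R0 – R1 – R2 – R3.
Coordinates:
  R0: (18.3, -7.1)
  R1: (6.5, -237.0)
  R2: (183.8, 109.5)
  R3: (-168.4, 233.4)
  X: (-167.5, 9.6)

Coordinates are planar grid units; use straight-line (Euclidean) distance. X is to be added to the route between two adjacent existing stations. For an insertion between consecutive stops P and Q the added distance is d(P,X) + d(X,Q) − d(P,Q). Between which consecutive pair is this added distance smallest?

between R2 and R3

Added distance for inserting X between each consecutive pair:
R0–R1: 258.2
R1–R2: 277.8
R2–R3: 215.7
Smallest added distance is 215.7, inserting between R2 and R3.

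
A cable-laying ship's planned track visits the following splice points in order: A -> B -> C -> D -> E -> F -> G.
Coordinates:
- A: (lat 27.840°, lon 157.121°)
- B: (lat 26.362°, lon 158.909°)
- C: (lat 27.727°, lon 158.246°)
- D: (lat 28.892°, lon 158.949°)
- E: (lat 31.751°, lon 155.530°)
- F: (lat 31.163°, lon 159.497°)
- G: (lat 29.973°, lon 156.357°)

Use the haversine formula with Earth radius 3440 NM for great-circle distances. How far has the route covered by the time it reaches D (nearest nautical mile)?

299 NM

Leg distances:
A→B: 130.4 NM  (cumulative 130.4 NM)
B→C: 89.3 NM  (cumulative 219.7 NM)
C→D: 79.2 NM  (cumulative 298.9 NM)
Cumulative distance at D ≈ 299 NM.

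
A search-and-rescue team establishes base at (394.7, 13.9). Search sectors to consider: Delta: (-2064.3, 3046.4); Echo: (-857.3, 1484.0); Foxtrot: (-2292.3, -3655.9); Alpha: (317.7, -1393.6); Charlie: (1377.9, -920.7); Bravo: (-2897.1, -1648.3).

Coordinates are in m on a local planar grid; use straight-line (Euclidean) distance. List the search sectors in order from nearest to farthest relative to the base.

Computing each straight-line distance from (394.7, 13.9):
Charlie (1377.9, -920.7): 1356.5 m
Alpha (317.7, -1393.6): 1409.6 m
Echo (-857.3, 1484.0): 1931.0 m
Bravo (-2897.1, -1648.3): 3687.7 m
Delta (-2064.3, 3046.4): 3904.2 m
Foxtrot (-2292.3, -3655.9): 4548.3 m

Charlie, Alpha, Echo, Bravo, Delta, Foxtrot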